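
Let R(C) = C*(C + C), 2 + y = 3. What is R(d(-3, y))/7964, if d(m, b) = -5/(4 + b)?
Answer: 1/3982 ≈ 0.00025113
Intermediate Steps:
y = 1 (y = -2 + 3 = 1)
R(C) = 2*C**2 (R(C) = C*(2*C) = 2*C**2)
R(d(-3, y))/7964 = (2*(-5/(4 + 1))**2)/7964 = (2*(-5/5)**2)*(1/7964) = (2*(-5*1/5)**2)*(1/7964) = (2*(-1)**2)*(1/7964) = (2*1)*(1/7964) = 2*(1/7964) = 1/3982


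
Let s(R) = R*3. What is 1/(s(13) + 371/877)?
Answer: 877/34574 ≈ 0.025366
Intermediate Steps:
s(R) = 3*R
1/(s(13) + 371/877) = 1/(3*13 + 371/877) = 1/(39 + 371*(1/877)) = 1/(39 + 371/877) = 1/(34574/877) = 877/34574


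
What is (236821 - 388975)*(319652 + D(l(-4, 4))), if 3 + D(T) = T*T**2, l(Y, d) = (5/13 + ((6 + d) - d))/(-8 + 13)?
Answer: -13356713882099448/274625 ≈ -4.8636e+10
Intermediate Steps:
l(Y, d) = 83/65 (l(Y, d) = (5*(1/13) + 6)/5 = (5/13 + 6)*(1/5) = (83/13)*(1/5) = 83/65)
D(T) = -3 + T**3 (D(T) = -3 + T*T**2 = -3 + T**3)
(236821 - 388975)*(319652 + D(l(-4, 4))) = (236821 - 388975)*(319652 + (-3 + (83/65)**3)) = -152154*(319652 + (-3 + 571787/274625)) = -152154*(319652 - 252088/274625) = -152154*87784178412/274625 = -13356713882099448/274625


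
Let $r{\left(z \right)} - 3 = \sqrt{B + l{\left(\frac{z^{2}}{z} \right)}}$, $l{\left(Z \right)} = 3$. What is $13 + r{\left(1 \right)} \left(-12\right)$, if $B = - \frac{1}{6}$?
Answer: $-23 - 2 \sqrt{102} \approx -43.199$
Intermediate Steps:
$B = - \frac{1}{6}$ ($B = \left(-1\right) \frac{1}{6} = - \frac{1}{6} \approx -0.16667$)
$r{\left(z \right)} = 3 + \frac{\sqrt{102}}{6}$ ($r{\left(z \right)} = 3 + \sqrt{- \frac{1}{6} + 3} = 3 + \sqrt{\frac{17}{6}} = 3 + \frac{\sqrt{102}}{6}$)
$13 + r{\left(1 \right)} \left(-12\right) = 13 + \left(3 + \frac{\sqrt{102}}{6}\right) \left(-12\right) = 13 - \left(36 + 2 \sqrt{102}\right) = -23 - 2 \sqrt{102}$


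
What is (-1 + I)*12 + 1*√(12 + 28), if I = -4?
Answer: -60 + 2*√10 ≈ -53.675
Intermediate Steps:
(-1 + I)*12 + 1*√(12 + 28) = (-1 - 4)*12 + 1*√(12 + 28) = -5*12 + 1*√40 = -60 + 1*(2*√10) = -60 + 2*√10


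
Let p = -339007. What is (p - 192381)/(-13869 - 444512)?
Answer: 48308/41671 ≈ 1.1593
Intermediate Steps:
(p - 192381)/(-13869 - 444512) = (-339007 - 192381)/(-13869 - 444512) = -531388/(-458381) = -531388*(-1/458381) = 48308/41671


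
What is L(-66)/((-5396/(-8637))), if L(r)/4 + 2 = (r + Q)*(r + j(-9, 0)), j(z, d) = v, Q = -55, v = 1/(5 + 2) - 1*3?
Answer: 503606196/9443 ≈ 53331.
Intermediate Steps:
v = -20/7 (v = 1/7 - 3 = ⅐ - 3 = -20/7 ≈ -2.8571)
j(z, d) = -20/7
L(r) = -8 + 4*(-55 + r)*(-20/7 + r) (L(r) = -8 + 4*((r - 55)*(r - 20/7)) = -8 + 4*((-55 + r)*(-20/7 + r)) = -8 + 4*(-55 + r)*(-20/7 + r))
L(-66)/((-5396/(-8637))) = (4344/7 + 4*(-66)² - 1620/7*(-66))/((-5396/(-8637))) = (4344/7 + 4*4356 + 106920/7)/((-5396*(-1/8637))) = (4344/7 + 17424 + 106920/7)/(5396/8637) = (233232/7)*(8637/5396) = 503606196/9443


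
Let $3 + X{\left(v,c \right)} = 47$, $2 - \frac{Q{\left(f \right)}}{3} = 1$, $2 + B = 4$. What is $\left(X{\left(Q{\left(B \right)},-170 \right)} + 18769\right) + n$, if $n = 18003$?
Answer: $36816$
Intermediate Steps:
$B = 2$ ($B = -2 + 4 = 2$)
$Q{\left(f \right)} = 3$ ($Q{\left(f \right)} = 6 - 3 = 3$)
$X{\left(v,c \right)} = 44$ ($X{\left(v,c \right)} = -3 + 47 = 44$)
$\left(X{\left(Q{\left(B \right)},-170 \right)} + 18769\right) + n = \left(44 + 18769\right) + 18003 = 18813 + 18003 = 36816$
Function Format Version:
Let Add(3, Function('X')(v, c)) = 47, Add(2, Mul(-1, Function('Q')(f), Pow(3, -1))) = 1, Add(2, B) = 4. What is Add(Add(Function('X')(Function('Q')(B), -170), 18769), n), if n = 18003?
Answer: 36816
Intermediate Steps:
B = 2 (B = Add(-2, 4) = 2)
Function('Q')(f) = 3 (Function('Q')(f) = Add(6, Mul(-3, 1)) = Add(6, -3) = 3)
Function('X')(v, c) = 44 (Function('X')(v, c) = Add(-3, 47) = 44)
Add(Add(Function('X')(Function('Q')(B), -170), 18769), n) = Add(Add(44, 18769), 18003) = Add(18813, 18003) = 36816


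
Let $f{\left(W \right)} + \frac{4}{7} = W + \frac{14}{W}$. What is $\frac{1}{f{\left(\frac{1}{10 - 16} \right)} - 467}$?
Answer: $- \frac{42}{23173} \approx -0.0018125$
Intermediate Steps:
$f{\left(W \right)} = - \frac{4}{7} + W + \frac{14}{W}$ ($f{\left(W \right)} = - \frac{4}{7} + \left(W + \frac{14}{W}\right) = - \frac{4}{7} + W + \frac{14}{W}$)
$\frac{1}{f{\left(\frac{1}{10 - 16} \right)} - 467} = \frac{1}{\left(- \frac{4}{7} + \frac{1}{10 - 16} + \frac{14}{\frac{1}{10 - 16}}\right) - 467} = \frac{1}{\left(- \frac{4}{7} + \frac{1}{-6} + \frac{14}{\frac{1}{-6}}\right) - 467} = \frac{1}{\left(- \frac{4}{7} - \frac{1}{6} + \frac{14}{- \frac{1}{6}}\right) - 467} = \frac{1}{\left(- \frac{4}{7} - \frac{1}{6} + 14 \left(-6\right)\right) - 467} = \frac{1}{\left(- \frac{4}{7} - \frac{1}{6} - 84\right) - 467} = \frac{1}{- \frac{3559}{42} - 467} = \frac{1}{- \frac{23173}{42}} = - \frac{42}{23173}$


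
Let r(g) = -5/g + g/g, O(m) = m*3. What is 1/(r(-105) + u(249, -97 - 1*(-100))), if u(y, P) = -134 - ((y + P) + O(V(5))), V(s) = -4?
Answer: -21/7832 ≈ -0.0026813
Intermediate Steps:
O(m) = 3*m
u(y, P) = -122 - P - y (u(y, P) = -134 - ((y + P) + 3*(-4)) = -134 - ((P + y) - 12) = -134 - (-12 + P + y) = -134 + (12 - P - y) = -122 - P - y)
r(g) = 1 - 5/g (r(g) = -5/g + 1 = 1 - 5/g)
1/(r(-105) + u(249, -97 - 1*(-100))) = 1/((-5 - 105)/(-105) + (-122 - (-97 - 1*(-100)) - 1*249)) = 1/(-1/105*(-110) + (-122 - (-97 + 100) - 249)) = 1/(22/21 + (-122 - 1*3 - 249)) = 1/(22/21 + (-122 - 3 - 249)) = 1/(22/21 - 374) = 1/(-7832/21) = -21/7832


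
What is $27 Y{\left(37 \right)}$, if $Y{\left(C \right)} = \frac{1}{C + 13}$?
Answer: $\frac{27}{50} \approx 0.54$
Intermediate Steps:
$Y{\left(C \right)} = \frac{1}{13 + C}$
$27 Y{\left(37 \right)} = \frac{27}{13 + 37} = \frac{27}{50}$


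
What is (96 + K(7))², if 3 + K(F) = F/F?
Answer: 8836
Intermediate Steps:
K(F) = -2 (K(F) = -3 + F/F = -3 + 1 = -2)
(96 + K(7))² = (96 - 2)² = 94² = 8836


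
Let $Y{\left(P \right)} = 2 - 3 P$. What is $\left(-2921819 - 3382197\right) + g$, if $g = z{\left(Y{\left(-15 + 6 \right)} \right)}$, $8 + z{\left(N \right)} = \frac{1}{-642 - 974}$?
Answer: $- \frac{10187302785}{1616} \approx -6.304 \cdot 10^{6}$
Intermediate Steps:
$z{\left(N \right)} = - \frac{12929}{1616}$ ($z{\left(N \right)} = -8 + \frac{1}{-642 - 974} = -8 + \frac{1}{-1616} = -8 - \frac{1}{1616} = - \frac{12929}{1616}$)
$g = - \frac{12929}{1616} \approx -8.0006$
$\left(-2921819 - 3382197\right) + g = \left(-2921819 - 3382197\right) - \frac{12929}{1616} = -6304016 - \frac{12929}{1616} = - \frac{10187302785}{1616}$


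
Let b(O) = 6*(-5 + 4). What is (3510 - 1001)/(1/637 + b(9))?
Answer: -1598233/3821 ≈ -418.28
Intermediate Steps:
b(O) = -6 (b(O) = 6*(-1) = -6)
(3510 - 1001)/(1/637 + b(9)) = (3510 - 1001)/(1/637 - 6) = 2509/(1/637 - 6) = 2509/(-3821/637) = 2509*(-637/3821) = -1598233/3821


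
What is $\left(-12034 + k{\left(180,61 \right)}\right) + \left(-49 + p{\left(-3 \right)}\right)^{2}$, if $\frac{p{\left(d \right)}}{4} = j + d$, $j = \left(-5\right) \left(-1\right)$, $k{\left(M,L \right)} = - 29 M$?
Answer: $-15573$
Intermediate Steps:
$j = 5$
$p{\left(d \right)} = 20 + 4 d$ ($p{\left(d \right)} = 4 \left(5 + d\right) = 20 + 4 d$)
$\left(-12034 + k{\left(180,61 \right)}\right) + \left(-49 + p{\left(-3 \right)}\right)^{2} = \left(-12034 - 5220\right) + \left(-49 + \left(20 + 4 \left(-3\right)\right)\right)^{2} = \left(-12034 - 5220\right) + \left(-49 + \left(20 - 12\right)\right)^{2} = -17254 + \left(-49 + 8\right)^{2} = -17254 + \left(-41\right)^{2} = -17254 + 1681 = -15573$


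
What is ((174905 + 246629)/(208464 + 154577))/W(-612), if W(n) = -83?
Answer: -421534/30132403 ≈ -0.013989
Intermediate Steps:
((174905 + 246629)/(208464 + 154577))/W(-612) = ((174905 + 246629)/(208464 + 154577))/(-83) = (421534/363041)*(-1/83) = -421534/30132403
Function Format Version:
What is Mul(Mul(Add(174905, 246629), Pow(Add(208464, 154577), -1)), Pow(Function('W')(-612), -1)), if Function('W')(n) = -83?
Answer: Rational(-421534, 30132403) ≈ -0.013989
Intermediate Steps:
Mul(Mul(Add(174905, 246629), Pow(Add(208464, 154577), -1)), Pow(Function('W')(-612), -1)) = Mul(Mul(Add(174905, 246629), Pow(Add(208464, 154577), -1)), Pow(-83, -1)) = Mul(Mul(421534, Pow(363041, -1)), Rational(-1, 83)) = Mul(Mul(421534, Rational(1, 363041)), Rational(-1, 83)) = Mul(Rational(421534, 363041), Rational(-1, 83)) = Rational(-421534, 30132403)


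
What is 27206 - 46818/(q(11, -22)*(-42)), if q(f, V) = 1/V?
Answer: 18776/7 ≈ 2682.3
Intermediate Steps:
27206 - 46818/(q(11, -22)*(-42)) = 27206 - 46818/(-42/(-22)) = 27206 - 46818/((-1/22*(-42))) = 27206 - 46818/21/11 = 27206 - 46818*11/21 = 27206 - 1*171666/7 = 27206 - 171666/7 = 18776/7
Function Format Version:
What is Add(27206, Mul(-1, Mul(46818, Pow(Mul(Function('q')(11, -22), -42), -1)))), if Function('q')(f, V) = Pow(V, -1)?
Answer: Rational(18776, 7) ≈ 2682.3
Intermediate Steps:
Add(27206, Mul(-1, Mul(46818, Pow(Mul(Function('q')(11, -22), -42), -1)))) = Add(27206, Mul(-1, Mul(46818, Pow(Mul(Pow(-22, -1), -42), -1)))) = Add(27206, Mul(-1, Mul(46818, Pow(Mul(Rational(-1, 22), -42), -1)))) = Add(27206, Mul(-1, Mul(46818, Pow(Rational(21, 11), -1)))) = Add(27206, Mul(-1, Mul(46818, Rational(11, 21)))) = Add(27206, Mul(-1, Rational(171666, 7))) = Add(27206, Rational(-171666, 7)) = Rational(18776, 7)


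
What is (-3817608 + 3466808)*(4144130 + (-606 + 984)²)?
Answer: -1503884511200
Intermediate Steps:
(-3817608 + 3466808)*(4144130 + (-606 + 984)²) = -350800*(4144130 + 378²) = -350800*(4144130 + 142884) = -350800*4287014 = -1503884511200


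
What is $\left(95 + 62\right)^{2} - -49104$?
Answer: $73753$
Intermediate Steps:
$\left(95 + 62\right)^{2} - -49104 = 157^{2} + 49104 = 24649 + 49104 = 73753$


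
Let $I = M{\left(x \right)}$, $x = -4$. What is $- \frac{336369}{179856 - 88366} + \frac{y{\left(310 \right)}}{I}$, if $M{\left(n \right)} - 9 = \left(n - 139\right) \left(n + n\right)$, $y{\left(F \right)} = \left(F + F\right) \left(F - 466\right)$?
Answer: $- \frac{9236746257}{105487970} \approx -87.562$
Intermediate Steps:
$y{\left(F \right)} = 2 F \left(-466 + F\right)$
$M{\left(n \right)} = 9 + 2 n \left(-139 + n\right)$ ($M{\left(n \right)} = 9 + \left(n - 139\right) \left(n + n\right) = 9 + \left(-139 + n\right) 2 n = 9 + 2 n \left(-139 + n\right)$)
$I = 1153$ ($I = 9 - -1112 + 2 \left(-4\right)^{2} = 9 + 1112 + 2 \cdot 16 = 9 + 1112 + 32 = 1153$)
$- \frac{336369}{179856 - 88366} + \frac{y{\left(310 \right)}}{I} = - \frac{336369}{179856 - 88366} + \frac{2 \cdot 310 \left(-466 + 310\right)}{1153} = - \frac{336369}{179856 - 88366} + 2 \cdot 310 \left(-156\right) \frac{1}{1153} = - \frac{336369}{91490} - \frac{96720}{1153} = - \frac{9236746257}{105487970}$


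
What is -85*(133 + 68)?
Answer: -17085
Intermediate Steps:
-85*(133 + 68) = -85*201 = -17085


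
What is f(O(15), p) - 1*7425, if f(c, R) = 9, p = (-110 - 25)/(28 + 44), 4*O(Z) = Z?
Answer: -7416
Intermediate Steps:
O(Z) = Z/4
p = -15/8 (p = -135/72 = -135*1/72 = -15/8 ≈ -1.8750)
f(O(15), p) - 1*7425 = 9 - 1*7425 = 9 - 7425 = -7416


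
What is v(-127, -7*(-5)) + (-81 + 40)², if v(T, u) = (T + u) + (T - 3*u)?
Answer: 1357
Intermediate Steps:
v(T, u) = -2*u + 2*T
v(-127, -7*(-5)) + (-81 + 40)² = (-(-14)*(-5) + 2*(-127)) + (-81 + 40)² = (-2*35 - 254) + (-41)² = (-70 - 254) + 1681 = -324 + 1681 = 1357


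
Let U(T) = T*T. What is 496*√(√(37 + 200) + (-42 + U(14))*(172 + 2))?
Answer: 496*√(26796 + √237) ≈ 81216.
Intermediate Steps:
U(T) = T²
496*√(√(37 + 200) + (-42 + U(14))*(172 + 2)) = 496*√(√(37 + 200) + (-42 + 14²)*(172 + 2)) = 496*√(√237 + (-42 + 196)*174) = 496*√(√237 + 154*174) = 496*√(√237 + 26796) = 496*√(26796 + √237)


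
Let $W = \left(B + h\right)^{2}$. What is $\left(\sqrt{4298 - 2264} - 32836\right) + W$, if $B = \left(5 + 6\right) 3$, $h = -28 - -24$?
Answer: $-31995 + 3 \sqrt{226} \approx -31950.0$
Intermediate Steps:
$h = -4$ ($h = -28 + 24 = -4$)
$B = 33$ ($B = 11 \cdot 3 = 33$)
$W = 841$ ($W = \left(33 - 4\right)^{2} = 29^{2} = 841$)
$\left(\sqrt{4298 - 2264} - 32836\right) + W = \left(\sqrt{4298 - 2264} - 32836\right) + 841 = \left(\sqrt{2034} - 32836\right) + 841 = \left(3 \sqrt{226} - 32836\right) + 841 = \left(-32836 + 3 \sqrt{226}\right) + 841 = -31995 + 3 \sqrt{226}$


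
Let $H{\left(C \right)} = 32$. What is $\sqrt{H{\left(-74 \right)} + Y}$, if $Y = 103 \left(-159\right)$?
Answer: $i \sqrt{16345} \approx 127.85 i$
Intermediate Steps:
$Y = -16377$
$\sqrt{H{\left(-74 \right)} + Y} = \sqrt{32 - 16377} = \sqrt{-16345} = i \sqrt{16345}$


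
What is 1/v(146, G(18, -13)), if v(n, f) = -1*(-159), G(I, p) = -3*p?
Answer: 1/159 ≈ 0.0062893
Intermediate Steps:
v(n, f) = 159
1/v(146, G(18, -13)) = 1/159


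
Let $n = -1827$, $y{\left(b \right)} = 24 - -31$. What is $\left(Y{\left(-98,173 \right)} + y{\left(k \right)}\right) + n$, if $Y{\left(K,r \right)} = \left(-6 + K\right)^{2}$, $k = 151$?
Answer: $9044$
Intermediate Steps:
$y{\left(b \right)} = 55$ ($y{\left(b \right)} = 24 + 31 = 55$)
$\left(Y{\left(-98,173 \right)} + y{\left(k \right)}\right) + n = \left(\left(-6 - 98\right)^{2} + 55\right) - 1827 = \left(\left(-104\right)^{2} + 55\right) - 1827 = \left(10816 + 55\right) - 1827 = 10871 - 1827 = 9044$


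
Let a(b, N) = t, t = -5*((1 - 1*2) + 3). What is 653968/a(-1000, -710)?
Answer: -326984/5 ≈ -65397.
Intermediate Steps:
t = -10 (t = -5*((1 - 2) + 3) = -5*(-1 + 3) = -5*2 = -10)
a(b, N) = -10
653968/a(-1000, -710) = 653968/(-10) = 653968*(-1/10) = -326984/5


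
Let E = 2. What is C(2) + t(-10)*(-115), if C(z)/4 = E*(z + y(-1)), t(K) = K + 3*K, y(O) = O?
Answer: 4608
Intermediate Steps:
t(K) = 4*K
C(z) = -8 + 8*z (C(z) = 4*(2*(z - 1)) = 4*(2*(-1 + z)) = 4*(-2 + 2*z) = -8 + 8*z)
C(2) + t(-10)*(-115) = (-8 + 8*2) + (4*(-10))*(-115) = (-8 + 16) - 40*(-115) = 8 + 4600 = 4608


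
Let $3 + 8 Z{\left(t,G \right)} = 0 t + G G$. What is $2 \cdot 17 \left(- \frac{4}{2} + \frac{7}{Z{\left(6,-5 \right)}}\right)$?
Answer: $\frac{204}{11} \approx 18.545$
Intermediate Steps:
$Z{\left(t,G \right)} = - \frac{3}{8} + \frac{G^{2}}{8}$ ($Z{\left(t,G \right)} = - \frac{3}{8} + \frac{0 t + G G}{8} = - \frac{3}{8} + \frac{0 + G^{2}}{8} = - \frac{3}{8} + \frac{G^{2}}{8}$)
$2 \cdot 17 \left(- \frac{4}{2} + \frac{7}{Z{\left(6,-5 \right)}}\right) = 2 \cdot 17 \left(- \frac{4}{2} + \frac{7}{- \frac{3}{8} + \frac{\left(-5\right)^{2}}{8}}\right) = 34 \left(\left(-4\right) \frac{1}{2} + \frac{7}{- \frac{3}{8} + \frac{1}{8} \cdot 25}\right) = 34 \left(-2 + \frac{7}{- \frac{3}{8} + \frac{25}{8}}\right) = 34 \left(-2 + \frac{7}{\frac{11}{4}}\right) = 34 \left(-2 + 7 \cdot \frac{4}{11}\right) = 34 \left(-2 + \frac{28}{11}\right) = 34 \cdot \frac{6}{11} = \frac{204}{11}$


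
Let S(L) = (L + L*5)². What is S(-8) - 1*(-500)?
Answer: 2804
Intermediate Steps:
S(L) = 36*L² (S(L) = (L + 5*L)² = (6*L)² = 36*L²)
S(-8) - 1*(-500) = 36*(-8)² - 1*(-500) = 36*64 + 500 = 2304 + 500 = 2804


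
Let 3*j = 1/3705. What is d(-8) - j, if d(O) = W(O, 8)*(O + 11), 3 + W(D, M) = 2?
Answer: -33346/11115 ≈ -3.0001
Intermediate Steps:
j = 1/11115 (j = (⅓)/3705 = (⅓)*(1/3705) = 1/11115 ≈ 8.9969e-5)
W(D, M) = -1 (W(D, M) = -3 + 2 = -1)
d(O) = -11 - O (d(O) = -(O + 11) = -(11 + O) = -11 - O)
d(-8) - j = (-11 - 1*(-8)) - 1*1/11115 = (-11 + 8) - 1/11115 = -3 - 1/11115 = -33346/11115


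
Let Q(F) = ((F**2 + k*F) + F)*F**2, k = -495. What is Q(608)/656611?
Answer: 25622151168/656611 ≈ 39022.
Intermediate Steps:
Q(F) = F**2*(F**2 - 494*F) (Q(F) = ((F**2 - 495*F) + F)*F**2 = (F**2 - 494*F)*F**2 = F**2*(F**2 - 494*F))
Q(608)/656611 = (608**3*(-494 + 608))/656611 = (224755712*114)*(1/656611) = 25622151168*(1/656611) = 25622151168/656611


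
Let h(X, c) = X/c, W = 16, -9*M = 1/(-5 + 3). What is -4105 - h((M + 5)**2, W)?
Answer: -21288601/5184 ≈ -4106.6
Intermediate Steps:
M = 1/18 (M = -1/(9*(-5 + 3)) = -1/9/(-2) = -1/9*(-1/2) = 1/18 ≈ 0.055556)
-4105 - h((M + 5)**2, W) = -4105 - (1/18 + 5)**2/16 = -4105 - (91/18)**2/16 = -4105 - 8281/(324*16) = -4105 - 1*8281/5184 = -4105 - 8281/5184 = -21288601/5184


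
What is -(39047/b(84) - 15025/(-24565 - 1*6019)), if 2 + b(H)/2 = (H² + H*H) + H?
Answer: -405185787/217054648 ≈ -1.8667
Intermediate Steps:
b(H) = -4 + 2*H + 4*H² (b(H) = -4 + 2*((H² + H*H) + H) = -4 + 2*((H² + H²) + H) = -4 + 2*(2*H² + H) = -4 + 2*(H + 2*H²) = -4 + (2*H + 4*H²) = -4 + 2*H + 4*H²)
-(39047/b(84) - 15025/(-24565 - 1*6019)) = -(39047/(-4 + 2*84 + 4*84²) - 15025/(-24565 - 1*6019)) = -(39047/(-4 + 168 + 4*7056) - 15025/(-24565 - 6019)) = -(39047/(-4 + 168 + 28224) - 15025/(-30584)) = -(39047/28388 - 15025*(-1/30584)) = -(39047*(1/28388) + 15025/30584) = -(39047/28388 + 15025/30584) = -1*405185787/217054648 = -405185787/217054648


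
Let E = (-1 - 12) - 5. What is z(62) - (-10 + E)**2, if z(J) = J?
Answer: -722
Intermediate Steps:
E = -18 (E = -13 - 5 = -18)
z(62) - (-10 + E)**2 = 62 - (-10 - 18)**2 = 62 - 1*(-28)**2 = 62 - 1*784 = 62 - 784 = -722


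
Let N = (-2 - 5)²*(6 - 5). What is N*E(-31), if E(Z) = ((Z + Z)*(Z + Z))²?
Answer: 724040464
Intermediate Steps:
N = 49 (N = (-7)²*1 = 49*1 = 49)
E(Z) = 16*Z⁴ (E(Z) = ((2*Z)*(2*Z))² = (4*Z²)² = 16*Z⁴)
N*E(-31) = 49*(16*(-31)⁴) = 49*(16*923521) = 49*14776336 = 724040464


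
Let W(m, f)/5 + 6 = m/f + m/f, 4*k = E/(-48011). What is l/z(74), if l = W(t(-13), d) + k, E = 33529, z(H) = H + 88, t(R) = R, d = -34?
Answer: -86029573/528889176 ≈ -0.16266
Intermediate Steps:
z(H) = 88 + H
k = -33529/192044 (k = (33529/(-48011))/4 = (33529*(-1/48011))/4 = (¼)*(-33529/48011) = -33529/192044 ≈ -0.17459)
W(m, f) = -30 + 10*m/f (W(m, f) = -30 + 5*(m/f + m/f) = -30 + 5*(2*m/f) = -30 + 10*m/f)
l = -86029573/3264748 (l = (-30 + 10*(-13)/(-34)) - 33529/192044 = (-30 + 10*(-13)*(-1/34)) - 33529/192044 = (-30 + 65/17) - 33529/192044 = -445/17 - 33529/192044 = -86029573/3264748 ≈ -26.351)
l/z(74) = -86029573/(3264748*(88 + 74)) = -86029573/3264748/162 = -86029573/3264748*1/162 = -86029573/528889176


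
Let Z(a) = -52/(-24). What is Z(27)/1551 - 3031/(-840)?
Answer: 671843/186120 ≈ 3.6097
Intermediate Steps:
Z(a) = 13/6 (Z(a) = -52*(-1/24) = 13/6)
Z(27)/1551 - 3031/(-840) = (13/6)/1551 - 3031/(-840) = (13/6)*(1/1551) - 3031*(-1/840) = 13/9306 + 433/120 = 671843/186120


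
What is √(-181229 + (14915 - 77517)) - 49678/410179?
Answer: -49678/410179 + I*√243831 ≈ -0.12111 + 493.79*I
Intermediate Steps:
√(-181229 + (14915 - 77517)) - 49678/410179 = √(-181229 - 62602) - 49678*1/410179 = √(-243831) - 49678/410179 = I*√243831 - 49678/410179 = -49678/410179 + I*√243831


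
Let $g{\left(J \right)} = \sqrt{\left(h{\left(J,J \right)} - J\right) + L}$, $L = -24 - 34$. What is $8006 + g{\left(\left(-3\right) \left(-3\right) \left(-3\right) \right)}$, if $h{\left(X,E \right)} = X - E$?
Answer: $8006 + i \sqrt{31} \approx 8006.0 + 5.5678 i$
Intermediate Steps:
$L = -58$
$g{\left(J \right)} = \sqrt{-58 - J}$ ($g{\left(J \right)} = \sqrt{\left(\left(J - J\right) - J\right) - 58} = \sqrt{\left(0 - J\right) - 58} = \sqrt{- J - 58} = \sqrt{-58 - J}$)
$8006 + g{\left(\left(-3\right) \left(-3\right) \left(-3\right) \right)} = 8006 + \sqrt{-58 - \left(-3\right) \left(-3\right) \left(-3\right)} = 8006 + \sqrt{-58 - 9 \left(-3\right)} = 8006 + \sqrt{-58 - -27} = 8006 + \sqrt{-58 + 27} = 8006 + \sqrt{-31} = 8006 + i \sqrt{31}$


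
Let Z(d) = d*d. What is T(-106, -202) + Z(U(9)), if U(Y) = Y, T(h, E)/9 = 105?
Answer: 1026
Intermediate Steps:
T(h, E) = 945 (T(h, E) = 9*105 = 945)
Z(d) = d²
T(-106, -202) + Z(U(9)) = 945 + 9² = 945 + 81 = 1026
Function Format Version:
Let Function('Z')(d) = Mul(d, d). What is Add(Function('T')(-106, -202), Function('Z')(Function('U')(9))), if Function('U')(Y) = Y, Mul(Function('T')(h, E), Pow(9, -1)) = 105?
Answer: 1026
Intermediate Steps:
Function('T')(h, E) = 945 (Function('T')(h, E) = Mul(9, 105) = 945)
Function('Z')(d) = Pow(d, 2)
Add(Function('T')(-106, -202), Function('Z')(Function('U')(9))) = Add(945, Pow(9, 2)) = Add(945, 81) = 1026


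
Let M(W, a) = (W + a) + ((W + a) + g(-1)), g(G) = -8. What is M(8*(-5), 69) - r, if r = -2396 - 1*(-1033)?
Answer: 1413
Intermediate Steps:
M(W, a) = -8 + 2*W + 2*a (M(W, a) = (W + a) + ((W + a) - 8) = (W + a) + (-8 + W + a) = -8 + 2*W + 2*a)
r = -1363 (r = -2396 + 1033 = -1363)
M(8*(-5), 69) - r = (-8 + 2*(8*(-5)) + 2*69) - 1*(-1363) = (-8 + 2*(-40) + 138) + 1363 = (-8 - 80 + 138) + 1363 = 50 + 1363 = 1413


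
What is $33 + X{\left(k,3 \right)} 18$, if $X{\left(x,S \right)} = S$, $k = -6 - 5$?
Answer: $87$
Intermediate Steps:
$k = -11$ ($k = -6 - 5 = -11$)
$33 + X{\left(k,3 \right)} 18 = 33 + 3 \cdot 18 = 33 + 54 = 87$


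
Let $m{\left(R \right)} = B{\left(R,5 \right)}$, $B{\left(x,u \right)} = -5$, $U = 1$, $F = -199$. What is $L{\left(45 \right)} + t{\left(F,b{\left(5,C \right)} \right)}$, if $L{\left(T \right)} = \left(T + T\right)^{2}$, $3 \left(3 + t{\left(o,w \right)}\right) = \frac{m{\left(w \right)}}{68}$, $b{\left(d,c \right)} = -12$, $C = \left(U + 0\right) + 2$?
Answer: $\frac{1651783}{204} \approx 8097.0$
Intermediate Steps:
$m{\left(R \right)} = -5$
$C = 3$ ($C = \left(1 + 0\right) + 2 = 1 + 2 = 3$)
$t{\left(o,w \right)} = - \frac{617}{204}$ ($t{\left(o,w \right)} = -3 + \frac{\left(-5\right) \frac{1}{68}}{3} = -3 + \frac{1}{3} \left(- \frac{5}{68}\right) = -3 - \frac{5}{204} = - \frac{617}{204}$)
$L{\left(T \right)} = 4 T^{2}$ ($L{\left(T \right)} = \left(2 T\right)^{2} = 4 T^{2}$)
$L{\left(45 \right)} + t{\left(F,b{\left(5,C \right)} \right)} = 4 \cdot 45^{2} - \frac{617}{204} = 4 \cdot 2025 - \frac{617}{204} = 8100 - \frac{617}{204} = \frac{1651783}{204}$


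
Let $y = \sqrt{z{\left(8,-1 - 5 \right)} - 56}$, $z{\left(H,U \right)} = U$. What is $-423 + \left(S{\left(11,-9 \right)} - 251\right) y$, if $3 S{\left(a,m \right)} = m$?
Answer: $-423 - 254 i \sqrt{62} \approx -423.0 - 2000.0 i$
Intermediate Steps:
$S{\left(a,m \right)} = \frac{m}{3}$
$y = i \sqrt{62}$ ($y = \sqrt{\left(-1 - 5\right) - 56} = \sqrt{-6 - 56} = \sqrt{-62} = i \sqrt{62} \approx 7.874 i$)
$-423 + \left(S{\left(11,-9 \right)} - 251\right) y = -423 + \left(\frac{1}{3} \left(-9\right) - 251\right) i \sqrt{62} = -423 + \left(-3 - 251\right) i \sqrt{62} = -423 - 254 i \sqrt{62}$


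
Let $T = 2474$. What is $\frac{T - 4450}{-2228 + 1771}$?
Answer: $\frac{1976}{457} \approx 4.3239$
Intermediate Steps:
$\frac{T - 4450}{-2228 + 1771} = \frac{2474 - 4450}{-2228 + 1771} = - \frac{1976}{-457} = \left(-1976\right) \left(- \frac{1}{457}\right) = \frac{1976}{457}$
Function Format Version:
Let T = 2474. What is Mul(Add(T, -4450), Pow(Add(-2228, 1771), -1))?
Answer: Rational(1976, 457) ≈ 4.3239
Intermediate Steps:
Mul(Add(T, -4450), Pow(Add(-2228, 1771), -1)) = Mul(Add(2474, -4450), Pow(Add(-2228, 1771), -1)) = Mul(-1976, Pow(-457, -1)) = Mul(-1976, Rational(-1, 457)) = Rational(1976, 457)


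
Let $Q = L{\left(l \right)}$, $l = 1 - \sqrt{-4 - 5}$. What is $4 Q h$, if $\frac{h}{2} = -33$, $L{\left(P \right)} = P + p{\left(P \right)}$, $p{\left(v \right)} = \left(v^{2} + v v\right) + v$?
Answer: $3696 + 4752 i \approx 3696.0 + 4752.0 i$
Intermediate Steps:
$p{\left(v \right)} = v + 2 v^{2}$ ($p{\left(v \right)} = \left(v^{2} + v^{2}\right) + v = 2 v^{2} + v = v + 2 v^{2}$)
$l = 1 - 3 i$ ($l = 1 - \sqrt{-9} = 1 - 3 i \approx 1.0 - 3.0 i$)
$L{\left(P \right)} = P + P \left(1 + 2 P\right)$
$Q = 2 \left(1 - 3 i\right) \left(2 - 3 i\right)$ ($Q = 2 \left(1 - 3 i\right) \left(1 + \left(1 - 3 i\right)\right) = 2 \left(1 - 3 i\right) \left(2 - 3 i\right) \approx -14.0 - 18.0 i$)
$h = -66$ ($h = 2 \left(-33\right) = -66$)
$4 Q h = 4 \left(-14 - 18 i\right) \left(-66\right) = \left(-56 - 72 i\right) \left(-66\right) = 3696 + 4752 i$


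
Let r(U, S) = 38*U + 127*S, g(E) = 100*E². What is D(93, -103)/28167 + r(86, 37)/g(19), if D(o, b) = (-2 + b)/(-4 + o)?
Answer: 6656129007/30165918100 ≈ 0.22065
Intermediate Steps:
D(o, b) = (-2 + b)/(-4 + o)
D(93, -103)/28167 + r(86, 37)/g(19) = ((-2 - 103)/(-4 + 93))/28167 + (38*86 + 127*37)/((100*19²)) = (-105/89)*(1/28167) + (3268 + 4699)/((100*361)) = ((1/89)*(-105))*(1/28167) + 7967/36100 = -105/89*1/28167 + 7967*(1/36100) = -35/835621 + 7967/36100 = 6656129007/30165918100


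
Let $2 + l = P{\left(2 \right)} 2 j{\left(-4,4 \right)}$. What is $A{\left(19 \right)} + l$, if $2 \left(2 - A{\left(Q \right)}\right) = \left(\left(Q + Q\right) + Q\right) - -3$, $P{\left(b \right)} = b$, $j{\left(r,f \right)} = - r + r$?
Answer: $-30$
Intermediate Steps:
$j{\left(r,f \right)} = 0$
$A{\left(Q \right)} = \frac{1}{2} - \frac{3 Q}{2}$ ($A{\left(Q \right)} = 2 - \frac{\left(\left(Q + Q\right) + Q\right) - -3}{2} = 2 - \frac{\left(2 Q + Q\right) + 3}{2} = 2 - \frac{3 Q + 3}{2} = 2 - \frac{3 + 3 Q}{2} = 2 - \left(\frac{3}{2} + \frac{3 Q}{2}\right) = \frac{1}{2} - \frac{3 Q}{2}$)
$l = -2$ ($l = -2 + 2 \cdot 2 \cdot 0 = -2 + 4 \cdot 0 = -2 + 0 = -2$)
$A{\left(19 \right)} + l = \left(\frac{1}{2} - \frac{57}{2}\right) - 2 = -28 - 2 = -30$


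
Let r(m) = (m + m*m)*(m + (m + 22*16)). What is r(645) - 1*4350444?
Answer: 679821696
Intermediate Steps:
r(m) = (352 + 2*m)*(m + m²) (r(m) = (m + m²)*(m + (m + 352)) = (m + m²)*(m + (352 + m)) = (m + m²)*(352 + 2*m) = (352 + 2*m)*(m + m²))
r(645) - 1*4350444 = 2*645*(176 + 645² + 177*645) - 1*4350444 = 2*645*(176 + 416025 + 114165) - 4350444 = 2*645*530366 - 4350444 = 684172140 - 4350444 = 679821696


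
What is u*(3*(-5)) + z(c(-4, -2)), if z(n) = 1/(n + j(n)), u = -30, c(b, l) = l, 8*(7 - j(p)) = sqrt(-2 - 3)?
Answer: 144514/321 + 8*I*sqrt(5)/1605 ≈ 450.2 + 0.011146*I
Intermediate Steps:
j(p) = 7 - I*sqrt(5)/8 (j(p) = 7 - sqrt(-2 - 3)/8 = 7 - I*sqrt(5)/8)
z(n) = 1/(7 + n - I*sqrt(5)/8) (z(n) = 1/(n + (7 - I*sqrt(5)/8)) = 1/(7 + n - I*sqrt(5)/8))
u*(3*(-5)) + z(c(-4, -2)) = -90*(-5) + 8/(56 + 8*(-2) - I*sqrt(5)) = -30*(-15) + 8/(56 - 16 - I*sqrt(5)) = 450 + 8/(40 - I*sqrt(5))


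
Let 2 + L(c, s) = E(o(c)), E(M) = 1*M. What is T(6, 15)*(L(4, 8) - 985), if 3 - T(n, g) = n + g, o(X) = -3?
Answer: 17820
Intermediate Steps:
E(M) = M
T(n, g) = 3 - g - n (T(n, g) = 3 - (n + g) = 3 - (g + n) = 3 + (-g - n) = 3 - g - n)
L(c, s) = -5 (L(c, s) = -2 - 3 = -5)
T(6, 15)*(L(4, 8) - 985) = (3 - 1*15 - 1*6)*(-5 - 985) = (3 - 15 - 6)*(-990) = -18*(-990) = 17820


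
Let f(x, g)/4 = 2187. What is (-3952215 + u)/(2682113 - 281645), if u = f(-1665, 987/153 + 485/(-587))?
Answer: -1314489/800156 ≈ -1.6428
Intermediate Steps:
f(x, g) = 8748 (f(x, g) = 4*2187 = 8748)
u = 8748
(-3952215 + u)/(2682113 - 281645) = (-3952215 + 8748)/(2682113 - 281645) = -3943467/2400468 = -3943467*1/2400468 = -1314489/800156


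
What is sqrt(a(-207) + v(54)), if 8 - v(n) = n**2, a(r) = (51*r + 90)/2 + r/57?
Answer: I*sqrt(11761570)/38 ≈ 90.25*I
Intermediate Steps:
a(r) = 45 + 2909*r/114 (a(r) = (90 + 51*r)*(1/2) + r*(1/57) = (45 + 51*r/2) + r/57 = 45 + 2909*r/114)
v(n) = 8 - n**2
sqrt(a(-207) + v(54)) = sqrt((45 + (2909/114)*(-207)) + (8 - 1*54**2)) = sqrt((45 - 200721/38) + (8 - 1*2916)) = sqrt(-199011/38 + (8 - 2916)) = sqrt(-199011/38 - 2908) = sqrt(-309515/38) = I*sqrt(11761570)/38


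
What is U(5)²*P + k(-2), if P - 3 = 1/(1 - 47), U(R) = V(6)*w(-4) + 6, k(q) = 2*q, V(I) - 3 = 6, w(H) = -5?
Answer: 208193/46 ≈ 4525.9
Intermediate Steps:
V(I) = 9 (V(I) = 3 + 6 = 9)
U(R) = -39 (U(R) = 9*(-5) + 6 = -45 + 6 = -39)
P = 137/46 (P = 3 + 1/(1 - 47) = 3 + 1/(-46) = 3 - 1/46 = 137/46 ≈ 2.9783)
U(5)²*P + k(-2) = (-39)²*(137/46) + 2*(-2) = 1521*(137/46) - 4 = 208377/46 - 4 = 208193/46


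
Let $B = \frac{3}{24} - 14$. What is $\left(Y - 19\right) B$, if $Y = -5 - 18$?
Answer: $\frac{2331}{4} \approx 582.75$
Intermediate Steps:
$Y = -23$
$B = - \frac{111}{8}$ ($B = 3 \cdot \frac{1}{24} - 14 = \frac{1}{8} - 14 = - \frac{111}{8} \approx -13.875$)
$\left(Y - 19\right) B = \left(-23 - 19\right) \left(- \frac{111}{8}\right) = \left(-42\right) \left(- \frac{111}{8}\right) = \frac{2331}{4}$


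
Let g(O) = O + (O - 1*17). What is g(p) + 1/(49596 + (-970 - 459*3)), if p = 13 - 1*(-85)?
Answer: 8457572/47249 ≈ 179.00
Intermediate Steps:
p = 98 (p = 13 + 85 = 98)
g(O) = -17 + 2*O (g(O) = O + (O - 17) = O + (-17 + O) = -17 + 2*O)
g(p) + 1/(49596 + (-970 - 459*3)) = (-17 + 2*98) + 1/(49596 + (-970 - 459*3)) = (-17 + 196) + 1/(49596 + (-970 - 1*1377)) = 179 + 1/(49596 + (-970 - 1377)) = 179 + 1/(49596 - 2347) = 179 + 1/47249 = 8457572/47249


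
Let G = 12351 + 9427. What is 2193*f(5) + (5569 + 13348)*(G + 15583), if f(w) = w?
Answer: 706769002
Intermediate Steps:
G = 21778
2193*f(5) + (5569 + 13348)*(G + 15583) = 2193*5 + (5569 + 13348)*(21778 + 15583) = 10965 + 18917*37361 = 10965 + 706758037 = 706769002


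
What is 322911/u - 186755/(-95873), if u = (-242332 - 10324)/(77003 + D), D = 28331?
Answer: -1630464899054461/12111444344 ≈ -1.3462e+5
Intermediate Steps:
u = -126328/52667 (u = (-242332 - 10324)/(77003 + 28331) = -252656/105334 = -252656*1/105334 = -126328/52667 ≈ -2.3986)
322911/u - 186755/(-95873) = 322911/(-126328/52667) - 186755/(-95873) = 322911*(-52667/126328) - 186755*(-1/95873) = -17006753637/126328 + 186755/95873 = -1630464899054461/12111444344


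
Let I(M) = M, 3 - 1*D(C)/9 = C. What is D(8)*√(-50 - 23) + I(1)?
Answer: 1 - 45*I*√73 ≈ 1.0 - 384.48*I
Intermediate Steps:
D(C) = 27 - 9*C
D(8)*√(-50 - 23) + I(1) = (27 - 9*8)*√(-50 - 23) + 1 = (27 - 72)*√(-73) + 1 = -45*I*√73 + 1 = 1 - 45*I*√73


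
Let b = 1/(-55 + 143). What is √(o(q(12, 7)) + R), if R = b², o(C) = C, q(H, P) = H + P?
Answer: √147137/88 ≈ 4.3589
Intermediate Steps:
b = 1/88 ≈ 0.011364
R = 1/7744 (R = (1/88)² = 1/7744 ≈ 0.00012913)
√(o(q(12, 7)) + R) = √((12 + 7) + 1/7744) = √(19 + 1/7744) = √(147137/7744) = √147137/88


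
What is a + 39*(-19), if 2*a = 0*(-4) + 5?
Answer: -1477/2 ≈ -738.50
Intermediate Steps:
a = 5/2 (a = (0*(-4) + 5)/2 = (0 + 5)/2 = (1/2)*5 = 5/2 ≈ 2.5000)
a + 39*(-19) = 5/2 + 39*(-19) = 5/2 - 741 = -1477/2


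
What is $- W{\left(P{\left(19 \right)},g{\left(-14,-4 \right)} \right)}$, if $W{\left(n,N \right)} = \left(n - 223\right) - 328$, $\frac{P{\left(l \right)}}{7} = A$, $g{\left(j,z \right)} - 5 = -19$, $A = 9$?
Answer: $488$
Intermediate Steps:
$g{\left(j,z \right)} = -14$ ($g{\left(j,z \right)} = 5 - 19 = -14$)
$P{\left(l \right)} = 63$ ($P{\left(l \right)} = 7 \cdot 9 = 63$)
$W{\left(n,N \right)} = -551 + n$ ($W{\left(n,N \right)} = \left(-223 + n\right) - 328 = -551 + n$)
$- W{\left(P{\left(19 \right)},g{\left(-14,-4 \right)} \right)} = - (-551 + 63) = \left(-1\right) \left(-488\right) = 488$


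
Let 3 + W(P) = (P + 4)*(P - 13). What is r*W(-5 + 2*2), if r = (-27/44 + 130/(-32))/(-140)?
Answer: -7407/4928 ≈ -1.5030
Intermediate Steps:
W(P) = -3 + (-13 + P)*(4 + P) (W(P) = -3 + (P + 4)*(P - 13) = -3 + (4 + P)*(-13 + P) = -3 + (-13 + P)*(4 + P))
r = 823/24640 (r = (-27*1/44 + 130*(-1/32))*(-1/140) = (-27/44 - 65/16)*(-1/140) = -823/176*(-1/140) = 823/24640 ≈ 0.033401)
r*W(-5 + 2*2) = 823*(-55 + (-5 + 2*2)**2 - 9*(-5 + 2*2))/24640 = 823*(-55 + (-5 + 4)**2 - 9*(-5 + 4))/24640 = 823*(-55 + (-1)**2 - 9*(-1))/24640 = 823*(-55 + 1 + 9)/24640 = (823/24640)*(-45) = -7407/4928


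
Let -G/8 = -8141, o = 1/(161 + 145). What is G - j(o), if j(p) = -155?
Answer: 65283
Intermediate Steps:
o = 1/306 ≈ 0.0032680
G = 65128 (G = -8*(-8141) = 65128)
G - j(o) = 65128 - 1*(-155) = 65128 + 155 = 65283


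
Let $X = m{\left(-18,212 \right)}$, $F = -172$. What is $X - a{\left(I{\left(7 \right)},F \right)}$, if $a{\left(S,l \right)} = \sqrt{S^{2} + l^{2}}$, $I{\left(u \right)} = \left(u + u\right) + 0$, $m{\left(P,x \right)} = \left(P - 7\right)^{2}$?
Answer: $625 - 2 \sqrt{7445} \approx 452.43$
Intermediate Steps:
$m{\left(P,x \right)} = \left(-7 + P\right)^{2}$
$X = 625$ ($X = \left(-7 - 18\right)^{2} = \left(-25\right)^{2} = 625$)
$I{\left(u \right)} = 2 u$ ($I{\left(u \right)} = 2 u + 0 = 2 u$)
$X - a{\left(I{\left(7 \right)},F \right)} = 625 - \sqrt{\left(2 \cdot 7\right)^{2} + \left(-172\right)^{2}} = 625 - \sqrt{14^{2} + 29584} = 625 - \sqrt{196 + 29584} = 625 - \sqrt{29780} = 625 - 2 \sqrt{7445}$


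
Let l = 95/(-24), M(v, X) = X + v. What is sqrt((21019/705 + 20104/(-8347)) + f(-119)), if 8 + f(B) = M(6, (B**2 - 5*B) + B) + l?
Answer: sqrt(902411258223885270)/7846180 ≈ 121.07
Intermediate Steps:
l = -95/24 (l = 95*(-1/24) = -95/24 ≈ -3.9583)
f(B) = -143/24 + B**2 - 4*B (f(B) = -8 + ((((B**2 - 5*B) + B) + 6) - 95/24) = -8 + (((B**2 - 4*B) + 6) - 95/24) = -8 + ((6 + B**2 - 4*B) - 95/24) = -8 + (49/24 + B**2 - 4*B) = -143/24 + B**2 - 4*B)
sqrt((21019/705 + 20104/(-8347)) + f(-119)) = sqrt((21019/705 + 20104/(-8347)) + (-143/24 - 119*(-4 - 119))) = sqrt((21019*(1/705) + 20104*(-1/8347)) + (-143/24 - 119*(-123))) = sqrt((21019/705 - 20104/8347) + (-143/24 + 14637)) = sqrt(161272273/5884635 + 351145/24) = sqrt(230025632403/15692360) = sqrt(902411258223885270)/7846180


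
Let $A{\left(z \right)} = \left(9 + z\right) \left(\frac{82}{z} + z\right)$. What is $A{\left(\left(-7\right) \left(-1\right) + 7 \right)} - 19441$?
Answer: $- \frac{132890}{7} \approx -18984.0$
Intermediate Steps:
$A{\left(z \right)} = \left(9 + z\right) \left(z + \frac{82}{z}\right)$
$A{\left(\left(-7\right) \left(-1\right) + 7 \right)} - 19441 = \left(82 + \left(\left(-7\right) \left(-1\right) + 7\right)^{2} + 9 \left(\left(-7\right) \left(-1\right) + 7\right) + \frac{738}{\left(-7\right) \left(-1\right) + 7}\right) - 19441 = \left(82 + \left(7 + 7\right)^{2} + 9 \left(7 + 7\right) + \frac{738}{7 + 7}\right) - 19441 = \left(82 + 14^{2} + 9 \cdot 14 + \frac{738}{14}\right) - 19441 = \left(82 + 196 + 126 + 738 \cdot \frac{1}{14}\right) - 19441 = \left(82 + 196 + 126 + \frac{369}{7}\right) - 19441 = \frac{3197}{7} - 19441 = - \frac{132890}{7}$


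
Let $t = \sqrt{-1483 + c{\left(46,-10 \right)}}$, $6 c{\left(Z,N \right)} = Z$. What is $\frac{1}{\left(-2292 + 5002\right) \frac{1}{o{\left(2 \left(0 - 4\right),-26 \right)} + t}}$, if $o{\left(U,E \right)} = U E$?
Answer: $\frac{104}{1355} + \frac{i \sqrt{13278}}{8130} \approx 0.076753 + 0.014173 i$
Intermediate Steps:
$c{\left(Z,N \right)} = \frac{Z}{6}$
$t = \frac{i \sqrt{13278}}{3}$ ($t = \sqrt{-1483 + \frac{1}{6} \cdot 46} = \sqrt{-1483 + \frac{23}{3}} = \sqrt{- \frac{4426}{3}} = \frac{i \sqrt{13278}}{3} \approx 38.41 i$)
$o{\left(U,E \right)} = E U$
$\frac{1}{\left(-2292 + 5002\right) \frac{1}{o{\left(2 \left(0 - 4\right),-26 \right)} + t}} = \frac{1}{\left(-2292 + 5002\right) \frac{1}{- 26 \cdot 2 \left(0 - 4\right) + \frac{i \sqrt{13278}}{3}}} = \frac{1}{2710 \frac{1}{- 26 \cdot 2 \left(-4\right) + \frac{i \sqrt{13278}}{3}}} = \frac{1}{2710 \frac{1}{\left(-26\right) \left(-8\right) + \frac{i \sqrt{13278}}{3}}} = \frac{1}{2710 \frac{1}{208 + \frac{i \sqrt{13278}}{3}}} = \frac{104}{1355} + \frac{i \sqrt{13278}}{8130}$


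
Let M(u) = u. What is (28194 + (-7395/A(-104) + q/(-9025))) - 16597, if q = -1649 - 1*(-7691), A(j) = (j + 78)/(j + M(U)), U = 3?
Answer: -211560443/12350 ≈ -17130.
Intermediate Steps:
A(j) = (78 + j)/(3 + j) (A(j) = (j + 78)/(j + 3) = (78 + j)/(3 + j))
q = 6042 (q = -1649 + 7691 = 6042)
(28194 + (-7395/A(-104) + q/(-9025))) - 16597 = (28194 + (-7395*(3 - 104)/(78 - 104) + 6042/(-9025))) - 16597 = (28194 + (-7395/(-26/(-101)) + 6042*(-1/9025))) - 16597 = (28194 + (-7395/((-1/101*(-26))) - 318/475)) - 16597 = (28194 + (-7395/26/101 - 318/475)) - 16597 = (28194 + (-7395*101/26 - 318/475)) - 16597 = (28194 + (-746895/26 - 318/475)) - 16597 = (28194 - 354783393/12350) - 16597 = -6587493/12350 - 16597 = -211560443/12350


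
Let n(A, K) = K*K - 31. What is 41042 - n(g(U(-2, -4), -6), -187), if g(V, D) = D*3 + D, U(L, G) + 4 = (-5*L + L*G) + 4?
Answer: 6104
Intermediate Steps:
U(L, G) = -5*L + G*L (U(L, G) = -4 + ((-5*L + L*G) + 4) = -4 + ((-5*L + G*L) + 4) = -4 + (4 - 5*L + G*L) = -5*L + G*L)
g(V, D) = 4*D (g(V, D) = 3*D + D = 4*D)
n(A, K) = -31 + K**2 (n(A, K) = K**2 - 31 = -31 + K**2)
41042 - n(g(U(-2, -4), -6), -187) = 41042 - (-31 + (-187)**2) = 41042 - (-31 + 34969) = 41042 - 1*34938 = 41042 - 34938 = 6104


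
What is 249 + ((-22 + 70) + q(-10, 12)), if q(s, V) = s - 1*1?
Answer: 286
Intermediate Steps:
q(s, V) = -1 + s (q(s, V) = s - 1 = -1 + s)
249 + ((-22 + 70) + q(-10, 12)) = 249 + ((-22 + 70) + (-1 - 10)) = 249 + (48 - 11) = 249 + 37 = 286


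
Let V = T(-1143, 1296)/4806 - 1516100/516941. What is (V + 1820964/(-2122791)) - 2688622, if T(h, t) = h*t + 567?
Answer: -175076191185846849967/65109890338306 ≈ -2.6889e+6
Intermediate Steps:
T(h, t) = 567 + h*t
V = -28620461063/92015498 (V = (567 - 1143*1296)/4806 - 1516100/516941 = (567 - 1481328)*(1/4806) - 1516100*1/516941 = -1480761*1/4806 - 1516100/516941 = -54843/178 - 1516100/516941 = -28620461063/92015498 ≈ -311.04)
(V + 1820964/(-2122791)) - 2688622 = (-28620461063/92015498 + 1820964/(-2122791)) - 2688622 = (-28620461063/92015498 + 1820964*(-1/2122791)) - 2688622 = (-28620461063/92015498 - 606988/707597) - 2688622 = -20307604689895635/65109890338306 - 2688622 = -175076191185846849967/65109890338306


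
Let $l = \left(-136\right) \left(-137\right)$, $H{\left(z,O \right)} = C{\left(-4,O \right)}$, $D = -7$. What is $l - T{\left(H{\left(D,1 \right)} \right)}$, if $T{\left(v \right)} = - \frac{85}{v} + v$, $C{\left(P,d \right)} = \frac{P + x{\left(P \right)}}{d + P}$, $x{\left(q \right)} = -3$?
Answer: $\frac{391988}{21} \approx 18666.0$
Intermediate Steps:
$C{\left(P,d \right)} = \frac{-3 + P}{P + d}$ ($C{\left(P,d \right)} = \frac{P - 3}{d + P} = \frac{-3 + P}{P + d}$)
$H{\left(z,O \right)} = - \frac{7}{-4 + O}$ ($H{\left(z,O \right)} = \frac{-3 - 4}{-4 + O} = \frac{1}{-4 + O} \left(-7\right) = - \frac{7}{-4 + O}$)
$T{\left(v \right)} = v - \frac{85}{v}$
$l = 18632$
$l - T{\left(H{\left(D,1 \right)} \right)} = 18632 - \left(- \frac{7}{-4 + 1} - \frac{85}{\left(-7\right) \frac{1}{-4 + 1}}\right) = 18632 - \left(- \frac{7}{-3} - \frac{85}{\left(-7\right) \frac{1}{-3}}\right) = 18632 - \left(\left(-7\right) \left(- \frac{1}{3}\right) - \frac{85}{\left(-7\right) \left(- \frac{1}{3}\right)}\right) = 18632 - \left(\frac{7}{3} - \frac{85}{\frac{7}{3}}\right) = 18632 - \left(\frac{7}{3} - \frac{255}{7}\right) = 18632 - - \frac{716}{21} = 18632 + \frac{716}{21} = \frac{391988}{21}$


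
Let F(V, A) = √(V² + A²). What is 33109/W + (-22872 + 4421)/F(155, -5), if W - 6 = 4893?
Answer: 33109/4899 - 18451*√962/4810 ≈ -112.22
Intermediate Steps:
W = 4899 (W = 6 + 4893 = 4899)
F(V, A) = √(A² + V²)
33109/W + (-22872 + 4421)/F(155, -5) = 33109/4899 + (-22872 + 4421)/(√((-5)² + 155²)) = 33109*(1/4899) - 18451/√(25 + 24025) = 33109/4899 - 18451*√962/4810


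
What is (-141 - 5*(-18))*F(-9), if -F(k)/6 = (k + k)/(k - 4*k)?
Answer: -204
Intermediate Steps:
F(k) = 4 (F(k) = -6*(k + k)/(k - 4*k) = -6*2*k/((-3*k)) = -6*2*k*(-1/(3*k)) = -6*(-2/3) = 4)
(-141 - 5*(-18))*F(-9) = (-141 - 5*(-18))*4 = (-141 + 90)*4 = -51*4 = -204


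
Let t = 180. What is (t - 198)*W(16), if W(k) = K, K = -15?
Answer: 270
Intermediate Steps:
W(k) = -15
(t - 198)*W(16) = (180 - 198)*(-15) = -18*(-15) = 270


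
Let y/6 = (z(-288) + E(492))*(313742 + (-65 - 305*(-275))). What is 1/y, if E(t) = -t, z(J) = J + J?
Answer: -1/2547513216 ≈ -3.9254e-10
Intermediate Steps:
z(J) = 2*J
y = -2547513216 (y = 6*((2*(-288) - 1*492)*(313742 + (-65 - 305*(-275)))) = 6*((-576 - 492)*(313742 + (-65 + 83875))) = 6*(-1068*(313742 + 83810)) = 6*(-1068*397552) = 6*(-424585536) = -2547513216)
1/y = 1/(-2547513216) = -1/2547513216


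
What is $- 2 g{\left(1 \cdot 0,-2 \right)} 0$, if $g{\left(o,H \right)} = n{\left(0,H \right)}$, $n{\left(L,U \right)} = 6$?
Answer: $0$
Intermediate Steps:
$g{\left(o,H \right)} = 6$
$- 2 g{\left(1 \cdot 0,-2 \right)} 0 = \left(-2\right) 6 \cdot 0 = \left(-12\right) 0 = 0$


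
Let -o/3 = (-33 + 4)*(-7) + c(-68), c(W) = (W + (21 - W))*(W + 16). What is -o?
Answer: -2667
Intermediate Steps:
c(W) = 336 + 21*W (c(W) = 21*(16 + W) = 336 + 21*W)
o = 2667 (o = -3*((-33 + 4)*(-7) + (336 + 21*(-68))) = -3*(-29*(-7) + (336 - 1428)) = -3*(203 - 1092) = -3*(-889) = 2667)
-o = -1*2667 = -2667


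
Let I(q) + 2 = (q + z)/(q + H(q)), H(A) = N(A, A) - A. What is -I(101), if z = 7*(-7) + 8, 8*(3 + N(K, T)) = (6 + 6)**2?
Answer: -2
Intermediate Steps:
N(K, T) = 15 (N(K, T) = -3 + (6 + 6)**2/8 = -3 + (1/8)*12**2 = -3 + (1/8)*144 = -3 + 18 = 15)
H(A) = 15 - A
z = -41 (z = -49 + 8 = -41)
I(q) = -71/15 + q/15 (I(q) = -2 + (q - 41)/(q + (15 - q)) = -2 + (-41 + q)/15 = -2 + (-41 + q)*(1/15) = -2 + (-41/15 + q/15) = -71/15 + q/15)
-I(101) = -(-71/15 + (1/15)*101) = -(-71/15 + 101/15) = -1*2 = -2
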